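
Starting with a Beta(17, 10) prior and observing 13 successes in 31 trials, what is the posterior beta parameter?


Posterior beta = prior beta + failures
Failures = 31 - 13 = 18
beta_post = 10 + 18 = 28

28


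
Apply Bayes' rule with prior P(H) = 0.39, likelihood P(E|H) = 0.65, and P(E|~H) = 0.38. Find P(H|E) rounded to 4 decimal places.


Step 1: Compute marginal P(E) = P(E|H)P(H) + P(E|~H)P(~H)
= 0.65*0.39 + 0.38*0.61 = 0.4853
Step 2: P(H|E) = P(E|H)P(H)/P(E) = 0.2535/0.4853
= 0.5224

0.5224


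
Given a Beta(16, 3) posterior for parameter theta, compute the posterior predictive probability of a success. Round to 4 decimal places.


For a Beta-Bernoulli model, the predictive probability is the mean:
P(success) = 16/(16+3) = 16/19 = 0.8421

0.8421


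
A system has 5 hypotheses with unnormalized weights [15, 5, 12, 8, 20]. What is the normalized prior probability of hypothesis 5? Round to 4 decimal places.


The normalized prior is the weight divided by the total.
Total weight = 60
P(H5) = 20 / 60 = 0.3333

0.3333


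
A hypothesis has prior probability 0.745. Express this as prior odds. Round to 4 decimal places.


Odds = P(H) / P(not H) = 0.745 / 0.255
= 2.9216

2.9216


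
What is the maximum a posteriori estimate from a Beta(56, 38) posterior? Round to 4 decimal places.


The MAP estimate equals the mode of the distribution.
Mode of Beta(a,b) = (a-1)/(a+b-2)
= 55/92
= 0.5978

0.5978


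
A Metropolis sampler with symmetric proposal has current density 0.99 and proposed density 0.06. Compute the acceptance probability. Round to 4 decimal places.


For symmetric proposals, acceptance = min(1, pi(x*)/pi(x))
= min(1, 0.06/0.99)
= min(1, 0.0606) = 0.0606

0.0606


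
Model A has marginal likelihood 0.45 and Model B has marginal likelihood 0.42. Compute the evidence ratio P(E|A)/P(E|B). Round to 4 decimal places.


Evidence ratio = P(E|A) / P(E|B)
= 0.45 / 0.42
= 1.0714

1.0714


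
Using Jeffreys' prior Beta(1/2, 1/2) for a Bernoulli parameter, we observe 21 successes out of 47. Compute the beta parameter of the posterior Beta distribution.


Conjugate update: Beta(0.5 + k, 0.5 + n - k).
k = 21, n - k = 26
Posterior beta = 0.5 + (n - k) = 0.5 + 26 = 26.5

26.5


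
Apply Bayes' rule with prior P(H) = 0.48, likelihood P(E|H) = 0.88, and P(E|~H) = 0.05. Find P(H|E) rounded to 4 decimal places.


Step 1: Compute marginal P(E) = P(E|H)P(H) + P(E|~H)P(~H)
= 0.88*0.48 + 0.05*0.52 = 0.4484
Step 2: P(H|E) = P(E|H)P(H)/P(E) = 0.4224/0.4484
= 0.942

0.942


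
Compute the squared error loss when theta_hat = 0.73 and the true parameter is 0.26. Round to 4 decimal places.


L = (theta_hat - theta_true)^2
= (0.73 - 0.26)^2
= 0.47^2 = 0.2209

0.2209


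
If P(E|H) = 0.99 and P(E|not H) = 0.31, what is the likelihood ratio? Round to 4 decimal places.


Likelihood ratio = P(E|H) / P(E|not H)
= 0.99 / 0.31
= 3.1935

3.1935


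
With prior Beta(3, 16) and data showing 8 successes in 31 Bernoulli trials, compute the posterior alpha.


Conjugate update: alpha_posterior = alpha_prior + k
= 3 + 8 = 11

11


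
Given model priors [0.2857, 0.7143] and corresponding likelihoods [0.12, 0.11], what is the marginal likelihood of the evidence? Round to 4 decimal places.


P(E) = sum_i P(M_i) P(E|M_i)
= 0.0343 + 0.0786
= 0.1129

0.1129


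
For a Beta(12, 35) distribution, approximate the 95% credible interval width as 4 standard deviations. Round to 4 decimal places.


Variance of Beta(a,b) = ab / ((a+b)^2 * (a+b+1))
= 12*35 / ((47)^2 * 48)
= 0.004
SD = sqrt(0.004) = 0.0629
Width = 4 * SD = 0.2517

0.2517


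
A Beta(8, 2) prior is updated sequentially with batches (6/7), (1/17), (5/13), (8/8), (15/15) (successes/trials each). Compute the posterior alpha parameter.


Sequential conjugate updating is equivalent to a single batch update.
Total successes across all batches = 35
alpha_posterior = alpha_prior + total_successes = 8 + 35
= 43

43


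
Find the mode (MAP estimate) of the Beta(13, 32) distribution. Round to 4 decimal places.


For Beta(a,b) with a,b > 1:
Mode = (a-1)/(a+b-2) = (13-1)/(45-2)
= 12/43 = 0.2791

0.2791


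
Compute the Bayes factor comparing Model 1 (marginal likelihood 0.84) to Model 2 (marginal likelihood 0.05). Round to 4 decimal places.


BF12 = marginal likelihood of M1 / marginal likelihood of M2
= 0.84/0.05
= 16.8

16.8


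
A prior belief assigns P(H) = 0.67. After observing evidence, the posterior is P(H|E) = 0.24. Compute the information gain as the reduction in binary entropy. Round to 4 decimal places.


H(prior) = -0.67*log2(0.67) - 0.33*log2(0.33)
= 0.9149
H(post) = -0.24*log2(0.24) - 0.76*log2(0.76)
= 0.795
IG = 0.9149 - 0.795 = 0.1199

0.1199


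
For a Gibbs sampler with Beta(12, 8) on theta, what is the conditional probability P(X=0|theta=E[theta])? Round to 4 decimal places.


E[theta] = 12/(12+8) = 0.6
P(X=0|theta) = 1 - theta = 0.4

0.4


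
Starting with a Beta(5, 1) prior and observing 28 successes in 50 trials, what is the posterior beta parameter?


Posterior beta = prior beta + failures
Failures = 50 - 28 = 22
beta_post = 1 + 22 = 23

23


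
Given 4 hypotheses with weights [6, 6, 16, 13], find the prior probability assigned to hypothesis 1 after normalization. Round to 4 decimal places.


To normalize, divide each weight by the sum of all weights.
Sum = 41
Prior(H1) = 6/41 = 0.1463

0.1463


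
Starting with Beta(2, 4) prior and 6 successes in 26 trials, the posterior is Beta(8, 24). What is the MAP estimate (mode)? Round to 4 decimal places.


The mode of Beta(a, b) when a > 1 and b > 1 is (a-1)/(a+b-2)
= (8 - 1) / (8 + 24 - 2)
= 7 / 30
= 0.2333

0.2333


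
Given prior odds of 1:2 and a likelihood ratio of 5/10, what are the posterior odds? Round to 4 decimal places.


Posterior odds = prior odds * LR
Prior odds = 1/2 = 0.5
LR = 5/10 = 0.5
Posterior odds = 0.5 * 0.5 = 0.25

0.25


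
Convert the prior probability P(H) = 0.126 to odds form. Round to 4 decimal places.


P(not H) = 1 - 0.126 = 0.874
Odds = 0.126 / 0.874 = 0.1442

0.1442


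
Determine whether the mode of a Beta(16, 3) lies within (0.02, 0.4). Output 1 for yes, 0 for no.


First find the mode: (a-1)/(a+b-2) = 0.8824
Is 0.8824 in (0.02, 0.4)? 0

0


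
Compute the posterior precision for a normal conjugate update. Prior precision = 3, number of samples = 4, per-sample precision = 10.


tau_post = tau_0 + n * tau
= 3 + 4 * 10 = 43

43


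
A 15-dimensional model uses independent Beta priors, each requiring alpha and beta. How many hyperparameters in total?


Per parameter: 2 (alpha and beta).
Total = 15 * 2 = 30

30


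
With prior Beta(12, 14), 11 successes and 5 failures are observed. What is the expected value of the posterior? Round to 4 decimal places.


Posterior = Beta(23, 19)
E[theta] = alpha/(alpha+beta)
= 23/42 = 0.5476

0.5476


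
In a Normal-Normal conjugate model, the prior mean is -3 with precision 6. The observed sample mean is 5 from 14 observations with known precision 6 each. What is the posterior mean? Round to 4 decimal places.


Posterior precision = tau0 + n*tau = 6 + 14*6 = 90
Posterior mean = (tau0*mu0 + n*tau*xbar) / posterior_precision
= (6*-3 + 14*6*5) / 90
= 402 / 90 = 4.4667

4.4667


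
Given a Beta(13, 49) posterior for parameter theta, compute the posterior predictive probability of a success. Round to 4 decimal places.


For a Beta-Bernoulli model, the predictive probability is the mean:
P(success) = 13/(13+49) = 13/62 = 0.2097

0.2097


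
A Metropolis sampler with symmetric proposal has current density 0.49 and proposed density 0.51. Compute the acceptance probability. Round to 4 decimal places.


For symmetric proposals, acceptance = min(1, pi(x*)/pi(x))
= min(1, 0.51/0.49)
= min(1, 1.0408) = 1.0

1.0


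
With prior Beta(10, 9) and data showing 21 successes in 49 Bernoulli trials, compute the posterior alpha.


Conjugate update: alpha_posterior = alpha_prior + k
= 10 + 21 = 31

31


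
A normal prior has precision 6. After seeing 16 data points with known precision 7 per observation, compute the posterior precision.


In the conjugate normal model, precisions add:
tau_posterior = tau_prior + n * tau_data
= 6 + 16*7 = 118

118


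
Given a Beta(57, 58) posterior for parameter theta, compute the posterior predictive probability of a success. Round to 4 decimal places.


For a Beta-Bernoulli model, the predictive probability is the mean:
P(success) = 57/(57+58) = 57/115 = 0.4957

0.4957


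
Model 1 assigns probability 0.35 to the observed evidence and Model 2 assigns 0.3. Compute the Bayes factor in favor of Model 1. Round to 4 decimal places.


BF = P(data|M1) / P(data|M2)
= 0.35 / 0.3 = 1.1667

1.1667


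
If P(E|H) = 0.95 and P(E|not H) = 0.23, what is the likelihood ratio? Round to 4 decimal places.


Likelihood ratio = P(E|H) / P(E|not H)
= 0.95 / 0.23
= 4.1304

4.1304


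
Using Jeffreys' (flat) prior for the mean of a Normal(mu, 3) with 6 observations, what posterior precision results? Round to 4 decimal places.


Flat prior means prior precision is 0.
Posterior precision = n / sigma^2 = 6/3 = 2.0

2.0


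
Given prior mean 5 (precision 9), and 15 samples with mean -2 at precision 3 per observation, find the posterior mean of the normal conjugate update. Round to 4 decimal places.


The posterior mean is a precision-weighted average of prior and data.
Post. prec. = 9 + 45 = 54
Post. mean = (45 + -90)/54 = -45/54 = -0.8333

-0.8333


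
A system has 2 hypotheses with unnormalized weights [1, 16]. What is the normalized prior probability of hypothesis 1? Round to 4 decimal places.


The normalized prior is the weight divided by the total.
Total weight = 17
P(H1) = 1 / 17 = 0.0588

0.0588


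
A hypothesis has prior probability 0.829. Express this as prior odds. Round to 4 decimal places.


Odds = P(H) / P(not H) = 0.829 / 0.171
= 4.848

4.848


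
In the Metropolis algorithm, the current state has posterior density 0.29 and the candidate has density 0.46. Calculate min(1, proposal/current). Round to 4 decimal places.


Ratio = 0.46/0.29 = 1.5862
Acceptance probability = min(1, 1.5862)
= 1.0

1.0


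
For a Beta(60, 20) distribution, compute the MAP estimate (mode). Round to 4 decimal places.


MAP = mode = (a-1)/(a+b-2)
= (60-1)/(60+20-2)
= 59/78 = 0.7564

0.7564


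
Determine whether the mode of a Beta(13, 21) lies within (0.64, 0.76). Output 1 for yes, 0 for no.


First find the mode: (a-1)/(a+b-2) = 0.375
Is 0.375 in (0.64, 0.76)? 0

0


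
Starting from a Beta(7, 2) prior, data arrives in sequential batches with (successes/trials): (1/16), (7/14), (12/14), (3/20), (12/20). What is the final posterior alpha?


In sequential Bayesian updating, we sum all successes.
Total successes = 35
Final alpha = 7 + 35 = 42

42


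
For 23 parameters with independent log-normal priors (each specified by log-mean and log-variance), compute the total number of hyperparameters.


A log-normal prior has 2 hyperparameters per parameter.
Total = 23 * 2 = 46

46


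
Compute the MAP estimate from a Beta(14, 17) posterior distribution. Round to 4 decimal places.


MAP = mode of Beta distribution
= (alpha - 1)/(alpha + beta - 2)
= (14-1)/(14+17-2)
= 13/29 = 0.4483

0.4483


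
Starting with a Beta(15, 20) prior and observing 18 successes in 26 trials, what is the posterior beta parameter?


Posterior beta = prior beta + failures
Failures = 26 - 18 = 8
beta_post = 20 + 8 = 28

28


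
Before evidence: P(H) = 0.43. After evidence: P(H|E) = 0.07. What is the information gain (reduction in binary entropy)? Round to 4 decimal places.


Prior entropy = 0.9858
Posterior entropy = 0.3659
Information gain = 0.9858 - 0.3659 = 0.6199

0.6199


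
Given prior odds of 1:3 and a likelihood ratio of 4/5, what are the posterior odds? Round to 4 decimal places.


Posterior odds = prior odds * LR
Prior odds = 1/3 = 0.3333
LR = 4/5 = 0.8
Posterior odds = 0.3333 * 0.8 = 0.2667

0.2667


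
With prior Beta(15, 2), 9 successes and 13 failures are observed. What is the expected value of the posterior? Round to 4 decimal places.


Posterior = Beta(24, 15)
E[theta] = alpha/(alpha+beta)
= 24/39 = 0.6154

0.6154


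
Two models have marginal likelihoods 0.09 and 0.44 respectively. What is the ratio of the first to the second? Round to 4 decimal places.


Evidence ratio = 0.09 / 0.44
= 0.2045

0.2045


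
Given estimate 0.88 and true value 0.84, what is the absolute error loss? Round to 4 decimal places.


Absolute error = |estimate - true|
= |0.04| = 0.04

0.04


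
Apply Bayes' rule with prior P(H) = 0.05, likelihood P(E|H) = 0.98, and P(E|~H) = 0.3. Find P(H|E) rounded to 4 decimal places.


Step 1: Compute marginal P(E) = P(E|H)P(H) + P(E|~H)P(~H)
= 0.98*0.05 + 0.3*0.95 = 0.334
Step 2: P(H|E) = P(E|H)P(H)/P(E) = 0.049/0.334
= 0.1467

0.1467


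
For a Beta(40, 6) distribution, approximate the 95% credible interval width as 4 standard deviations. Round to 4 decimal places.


Variance of Beta(a,b) = ab / ((a+b)^2 * (a+b+1))
= 40*6 / ((46)^2 * 47)
= 0.0024
SD = sqrt(0.0024) = 0.0491
Width = 4 * SD = 0.1965

0.1965


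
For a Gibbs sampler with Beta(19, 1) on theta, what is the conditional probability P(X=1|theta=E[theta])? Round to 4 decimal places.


E[theta] = 19/(19+1) = 0.95
P(X=1|theta) = theta = 0.95

0.95


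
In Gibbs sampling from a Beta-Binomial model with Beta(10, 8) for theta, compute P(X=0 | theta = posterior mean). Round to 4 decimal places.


Posterior mean = alpha/(alpha+beta) = 10/18 = 0.5556
P(X=0|theta=mean) = 1 - theta = 0.4444

0.4444


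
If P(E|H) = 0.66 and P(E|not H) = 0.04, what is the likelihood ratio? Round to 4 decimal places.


Likelihood ratio = P(E|H) / P(E|not H)
= 0.66 / 0.04
= 16.5

16.5


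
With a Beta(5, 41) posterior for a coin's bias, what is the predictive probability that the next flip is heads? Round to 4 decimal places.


The predictive probability equals the posterior mean.
P(next = heads) = alpha / (alpha + beta)
= 5 / 46 = 0.1087

0.1087


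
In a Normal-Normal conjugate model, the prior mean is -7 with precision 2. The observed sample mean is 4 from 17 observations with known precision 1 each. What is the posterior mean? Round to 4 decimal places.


Posterior precision = tau0 + n*tau = 2 + 17*1 = 19
Posterior mean = (tau0*mu0 + n*tau*xbar) / posterior_precision
= (2*-7 + 17*1*4) / 19
= 54 / 19 = 2.8421

2.8421


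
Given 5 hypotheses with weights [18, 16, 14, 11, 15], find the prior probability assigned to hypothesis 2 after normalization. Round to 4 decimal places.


To normalize, divide each weight by the sum of all weights.
Sum = 74
Prior(H2) = 16/74 = 0.2162

0.2162


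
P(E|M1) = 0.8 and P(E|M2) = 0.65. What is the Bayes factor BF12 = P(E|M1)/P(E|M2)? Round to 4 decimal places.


Bayes factor BF12 = P(E|M1) / P(E|M2)
= 0.8 / 0.65
= 1.2308

1.2308


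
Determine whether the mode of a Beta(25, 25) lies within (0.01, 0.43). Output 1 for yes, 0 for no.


First find the mode: (a-1)/(a+b-2) = 0.5
Is 0.5 in (0.01, 0.43)? 0

0


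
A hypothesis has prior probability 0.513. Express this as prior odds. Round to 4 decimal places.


Odds = P(H) / P(not H) = 0.513 / 0.487
= 1.0534

1.0534


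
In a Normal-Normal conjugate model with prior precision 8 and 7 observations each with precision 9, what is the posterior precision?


Posterior precision = prior precision + n * observation precision
= 8 + 7 * 9
= 8 + 63 = 71

71


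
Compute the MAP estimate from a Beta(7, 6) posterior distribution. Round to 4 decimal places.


MAP = mode of Beta distribution
= (alpha - 1)/(alpha + beta - 2)
= (7-1)/(7+6-2)
= 6/11 = 0.5455

0.5455


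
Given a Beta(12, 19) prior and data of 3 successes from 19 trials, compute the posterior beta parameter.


Number of failures = 19 - 3 = 16
Posterior beta = 19 + 16 = 35

35


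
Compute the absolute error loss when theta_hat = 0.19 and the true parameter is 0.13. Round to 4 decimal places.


L = |theta_hat - theta_true|
= |0.19 - 0.13| = 0.06

0.06


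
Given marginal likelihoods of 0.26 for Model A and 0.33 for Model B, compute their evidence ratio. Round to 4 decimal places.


Ratio = ML(A) / ML(B) = 0.26/0.33
= 0.7879

0.7879


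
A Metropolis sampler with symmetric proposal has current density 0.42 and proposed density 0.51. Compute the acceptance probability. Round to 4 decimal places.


For symmetric proposals, acceptance = min(1, pi(x*)/pi(x))
= min(1, 0.51/0.42)
= min(1, 1.2143) = 1.0

1.0


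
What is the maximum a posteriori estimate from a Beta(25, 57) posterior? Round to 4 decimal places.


The MAP estimate equals the mode of the distribution.
Mode of Beta(a,b) = (a-1)/(a+b-2)
= 24/80
= 0.3

0.3


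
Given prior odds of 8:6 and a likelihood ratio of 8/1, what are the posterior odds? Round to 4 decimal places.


Posterior odds = prior odds * LR
Prior odds = 8/6 = 1.3333
LR = 8/1 = 8.0
Posterior odds = 1.3333 * 8.0 = 10.6667

10.6667


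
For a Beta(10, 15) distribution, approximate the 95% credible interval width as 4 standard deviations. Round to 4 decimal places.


Variance of Beta(a,b) = ab / ((a+b)^2 * (a+b+1))
= 10*15 / ((25)^2 * 26)
= 0.0092
SD = sqrt(0.0092) = 0.0961
Width = 4 * SD = 0.3843

0.3843


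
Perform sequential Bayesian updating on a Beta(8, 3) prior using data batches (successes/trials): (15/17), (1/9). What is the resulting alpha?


Accumulate successes: 16
Posterior alpha = prior alpha + sum of successes
= 8 + 16 = 24

24


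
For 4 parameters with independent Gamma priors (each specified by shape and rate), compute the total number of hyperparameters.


A Gamma prior has 2 hyperparameters per parameter.
Total = 4 * 2 = 8

8


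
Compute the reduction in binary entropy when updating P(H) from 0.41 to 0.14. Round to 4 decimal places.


H_before = -p*log2(p) - (1-p)*log2(1-p) for p=0.41: 0.9765
H_after for p=0.14: 0.5842
Reduction = 0.9765 - 0.5842 = 0.3923

0.3923


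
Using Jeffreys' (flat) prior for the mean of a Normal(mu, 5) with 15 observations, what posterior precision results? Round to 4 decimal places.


Flat prior means prior precision is 0.
Posterior precision = n / sigma^2 = 15/5 = 3.0

3.0


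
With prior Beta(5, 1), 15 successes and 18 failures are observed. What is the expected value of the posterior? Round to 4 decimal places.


Posterior = Beta(20, 19)
E[theta] = alpha/(alpha+beta)
= 20/39 = 0.5128

0.5128


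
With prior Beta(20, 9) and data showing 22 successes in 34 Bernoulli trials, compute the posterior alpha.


Conjugate update: alpha_posterior = alpha_prior + k
= 20 + 22 = 42

42


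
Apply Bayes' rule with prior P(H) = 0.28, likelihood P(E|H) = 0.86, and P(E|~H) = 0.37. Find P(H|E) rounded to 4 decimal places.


Step 1: Compute marginal P(E) = P(E|H)P(H) + P(E|~H)P(~H)
= 0.86*0.28 + 0.37*0.72 = 0.5072
Step 2: P(H|E) = P(E|H)P(H)/P(E) = 0.2408/0.5072
= 0.4748

0.4748


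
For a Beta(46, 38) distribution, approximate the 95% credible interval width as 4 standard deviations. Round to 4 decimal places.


Variance of Beta(a,b) = ab / ((a+b)^2 * (a+b+1))
= 46*38 / ((84)^2 * 85)
= 0.0029
SD = sqrt(0.0029) = 0.054
Width = 4 * SD = 0.2159

0.2159


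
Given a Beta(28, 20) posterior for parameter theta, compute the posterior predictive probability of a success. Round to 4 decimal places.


For a Beta-Bernoulli model, the predictive probability is the mean:
P(success) = 28/(28+20) = 28/48 = 0.5833

0.5833


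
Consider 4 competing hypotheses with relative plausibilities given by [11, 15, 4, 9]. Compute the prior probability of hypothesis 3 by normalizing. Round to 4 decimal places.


Sum of weights = 11 + 15 + 4 + 9 = 39
Normalized prior for H3 = 4 / 39
= 0.1026

0.1026


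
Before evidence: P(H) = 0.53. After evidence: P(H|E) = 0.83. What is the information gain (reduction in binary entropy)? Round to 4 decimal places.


Prior entropy = 0.9974
Posterior entropy = 0.6577
Information gain = 0.9974 - 0.6577 = 0.3397

0.3397


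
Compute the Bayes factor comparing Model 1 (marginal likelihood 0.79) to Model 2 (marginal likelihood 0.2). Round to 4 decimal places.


BF12 = marginal likelihood of M1 / marginal likelihood of M2
= 0.79/0.2
= 3.95

3.95


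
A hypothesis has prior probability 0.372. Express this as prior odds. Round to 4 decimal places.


Odds = P(H) / P(not H) = 0.372 / 0.628
= 0.5924

0.5924


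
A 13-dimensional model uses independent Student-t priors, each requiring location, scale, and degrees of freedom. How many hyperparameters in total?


Per parameter: 3 (location, scale, and degrees of freedom).
Total = 13 * 3 = 39

39


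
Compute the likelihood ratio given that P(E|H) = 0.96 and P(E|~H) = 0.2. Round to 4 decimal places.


LR = P(E|H) / P(E|~H)
= 0.96 / 0.2 = 4.8

4.8


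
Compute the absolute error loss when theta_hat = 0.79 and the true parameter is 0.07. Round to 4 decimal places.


L = |theta_hat - theta_true|
= |0.79 - 0.07| = 0.72

0.72


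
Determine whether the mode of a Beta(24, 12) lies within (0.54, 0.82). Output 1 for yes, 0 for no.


First find the mode: (a-1)/(a+b-2) = 0.6765
Is 0.6765 in (0.54, 0.82)? 1

1


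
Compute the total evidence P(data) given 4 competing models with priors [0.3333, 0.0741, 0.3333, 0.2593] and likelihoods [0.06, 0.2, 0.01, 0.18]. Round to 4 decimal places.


Marginal likelihood = sum P(model_i) * P(data|model_i)
Model 1: 0.3333 * 0.06 = 0.02
Model 2: 0.0741 * 0.2 = 0.0148
Model 3: 0.3333 * 0.01 = 0.0033
Model 4: 0.2593 * 0.18 = 0.0467
Total = 0.0848

0.0848


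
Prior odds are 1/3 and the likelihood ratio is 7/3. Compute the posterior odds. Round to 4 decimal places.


Posterior odds = prior odds * likelihood ratio
= (1/3) * (7/3)
= 7 / 9
= 0.7778

0.7778


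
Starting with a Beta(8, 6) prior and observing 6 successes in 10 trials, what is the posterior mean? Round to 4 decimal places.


Posterior parameters: alpha = 8 + 6 = 14
beta = 6 + 4 = 10
Posterior mean = alpha / (alpha + beta) = 14 / 24
= 0.5833

0.5833


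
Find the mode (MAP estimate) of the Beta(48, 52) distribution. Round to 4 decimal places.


For Beta(a,b) with a,b > 1:
Mode = (a-1)/(a+b-2) = (48-1)/(100-2)
= 47/98 = 0.4796

0.4796


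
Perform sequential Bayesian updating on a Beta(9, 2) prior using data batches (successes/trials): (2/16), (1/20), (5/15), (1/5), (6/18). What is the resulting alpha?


Accumulate successes: 15
Posterior alpha = prior alpha + sum of successes
= 9 + 15 = 24

24


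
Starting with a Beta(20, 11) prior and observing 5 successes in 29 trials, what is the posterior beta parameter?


Posterior beta = prior beta + failures
Failures = 29 - 5 = 24
beta_post = 11 + 24 = 35

35


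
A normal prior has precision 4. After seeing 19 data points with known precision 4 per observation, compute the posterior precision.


In the conjugate normal model, precisions add:
tau_posterior = tau_prior + n * tau_data
= 4 + 19*4 = 80

80


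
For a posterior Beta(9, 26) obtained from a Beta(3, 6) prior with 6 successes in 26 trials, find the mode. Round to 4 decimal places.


Mode = (alpha - 1) / (alpha + beta - 2)
= 8 / 33
= 0.2424

0.2424


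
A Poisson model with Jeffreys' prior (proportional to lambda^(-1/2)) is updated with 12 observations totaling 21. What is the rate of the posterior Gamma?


Posterior = Gamma(0.5 + S, n)
= Gamma(0.5 + 21, 12)
Posterior rate = 0 + n = 12

12.0


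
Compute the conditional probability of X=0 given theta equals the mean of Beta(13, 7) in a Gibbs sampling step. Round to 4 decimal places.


Mean of Beta(13, 7) = 0.65
P(X=0 | theta=0.65) = 0.35

0.35


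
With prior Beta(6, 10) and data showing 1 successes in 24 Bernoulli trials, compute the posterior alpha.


Conjugate update: alpha_posterior = alpha_prior + k
= 6 + 1 = 7

7


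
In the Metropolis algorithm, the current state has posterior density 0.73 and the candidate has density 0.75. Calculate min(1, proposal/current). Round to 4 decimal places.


Ratio = 0.75/0.73 = 1.0274
Acceptance probability = min(1, 1.0274)
= 1.0

1.0


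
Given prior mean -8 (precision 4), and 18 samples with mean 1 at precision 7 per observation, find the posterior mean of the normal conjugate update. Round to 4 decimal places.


The posterior mean is a precision-weighted average of prior and data.
Post. prec. = 4 + 126 = 130
Post. mean = (-32 + 126)/130 = 94/130 = 0.7231

0.7231


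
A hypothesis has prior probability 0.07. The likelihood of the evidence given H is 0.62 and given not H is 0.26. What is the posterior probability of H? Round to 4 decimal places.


Using Bayes' theorem:
P(E) = 0.07 * 0.62 + 0.93 * 0.26
P(E) = 0.2852
P(H|E) = (0.07 * 0.62) / 0.2852 = 0.1522

0.1522


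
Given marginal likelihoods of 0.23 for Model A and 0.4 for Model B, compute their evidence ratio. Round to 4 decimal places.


Ratio = ML(A) / ML(B) = 0.23/0.4
= 0.575

0.575


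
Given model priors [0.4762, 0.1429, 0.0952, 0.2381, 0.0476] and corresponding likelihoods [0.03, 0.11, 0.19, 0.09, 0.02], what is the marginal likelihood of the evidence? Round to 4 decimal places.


P(E) = sum_i P(M_i) P(E|M_i)
= 0.0143 + 0.0157 + 0.0181 + 0.0214 + 0.001
= 0.0705

0.0705


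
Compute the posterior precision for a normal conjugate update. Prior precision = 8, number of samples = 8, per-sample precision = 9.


tau_post = tau_0 + n * tau
= 8 + 8 * 9 = 80

80


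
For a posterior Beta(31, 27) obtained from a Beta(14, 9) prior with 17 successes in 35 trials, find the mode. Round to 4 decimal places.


Mode = (alpha - 1) / (alpha + beta - 2)
= 30 / 56
= 0.5357

0.5357


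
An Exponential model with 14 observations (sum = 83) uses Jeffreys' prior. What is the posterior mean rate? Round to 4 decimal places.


Posterior Gamma(14, 83)
E[lambda] = 14/83 = 0.1687

0.1687


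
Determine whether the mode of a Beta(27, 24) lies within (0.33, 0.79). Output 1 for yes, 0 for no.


First find the mode: (a-1)/(a+b-2) = 0.5306
Is 0.5306 in (0.33, 0.79)? 1

1


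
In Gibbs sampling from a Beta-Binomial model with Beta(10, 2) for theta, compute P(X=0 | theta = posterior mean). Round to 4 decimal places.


Posterior mean = alpha/(alpha+beta) = 10/12 = 0.8333
P(X=0|theta=mean) = 1 - theta = 0.1667

0.1667


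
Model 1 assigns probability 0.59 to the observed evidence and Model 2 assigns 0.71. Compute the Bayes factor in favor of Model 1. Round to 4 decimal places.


BF = P(data|M1) / P(data|M2)
= 0.59 / 0.71 = 0.831

0.831


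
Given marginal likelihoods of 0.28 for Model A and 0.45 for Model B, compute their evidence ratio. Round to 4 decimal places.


Ratio = ML(A) / ML(B) = 0.28/0.45
= 0.6222

0.6222


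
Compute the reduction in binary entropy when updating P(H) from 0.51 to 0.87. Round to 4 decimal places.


H_before = -p*log2(p) - (1-p)*log2(1-p) for p=0.51: 0.9997
H_after for p=0.87: 0.5574
Reduction = 0.9997 - 0.5574 = 0.4423

0.4423


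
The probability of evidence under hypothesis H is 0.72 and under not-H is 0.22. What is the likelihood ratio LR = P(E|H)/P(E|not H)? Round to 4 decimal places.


LR = 0.72 / 0.22
= 3.2727

3.2727


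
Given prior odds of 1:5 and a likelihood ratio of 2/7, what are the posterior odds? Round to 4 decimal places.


Posterior odds = prior odds * LR
Prior odds = 1/5 = 0.2
LR = 2/7 = 0.2857
Posterior odds = 0.2 * 0.2857 = 0.0571

0.0571


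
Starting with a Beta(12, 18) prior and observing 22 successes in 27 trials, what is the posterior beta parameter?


Posterior beta = prior beta + failures
Failures = 27 - 22 = 5
beta_post = 18 + 5 = 23

23


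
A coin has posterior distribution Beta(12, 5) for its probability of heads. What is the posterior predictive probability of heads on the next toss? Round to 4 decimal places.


Posterior predictive = E[theta] = alpha/(alpha+beta)
= 12/17
= 0.7059

0.7059


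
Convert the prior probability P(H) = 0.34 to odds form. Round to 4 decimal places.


P(not H) = 1 - 0.34 = 0.66
Odds = 0.34 / 0.66 = 0.5152

0.5152


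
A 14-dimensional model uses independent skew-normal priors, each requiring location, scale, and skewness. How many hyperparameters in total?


Per parameter: 3 (location, scale, and skewness).
Total = 14 * 3 = 42

42


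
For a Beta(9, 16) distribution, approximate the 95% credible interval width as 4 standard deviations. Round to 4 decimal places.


Variance of Beta(a,b) = ab / ((a+b)^2 * (a+b+1))
= 9*16 / ((25)^2 * 26)
= 0.0089
SD = sqrt(0.0089) = 0.0941
Width = 4 * SD = 0.3765

0.3765


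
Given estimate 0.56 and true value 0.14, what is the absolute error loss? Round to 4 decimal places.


Absolute error = |estimate - true|
= |0.42| = 0.42

0.42


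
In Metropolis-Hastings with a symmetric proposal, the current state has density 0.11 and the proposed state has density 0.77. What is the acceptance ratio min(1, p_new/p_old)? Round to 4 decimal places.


Ratio = p_new / p_old = 0.77 / 0.11 = 7.0
Acceptance = min(1, 7.0) = 1.0

1.0


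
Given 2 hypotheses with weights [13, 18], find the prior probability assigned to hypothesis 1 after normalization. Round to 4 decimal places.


To normalize, divide each weight by the sum of all weights.
Sum = 31
Prior(H1) = 13/31 = 0.4194

0.4194


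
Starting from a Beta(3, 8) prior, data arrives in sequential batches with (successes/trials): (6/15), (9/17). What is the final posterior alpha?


In sequential Bayesian updating, we sum all successes.
Total successes = 15
Final alpha = 3 + 15 = 18

18


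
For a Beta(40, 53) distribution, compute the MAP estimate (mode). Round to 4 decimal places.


MAP = mode = (a-1)/(a+b-2)
= (40-1)/(40+53-2)
= 39/91 = 0.4286

0.4286


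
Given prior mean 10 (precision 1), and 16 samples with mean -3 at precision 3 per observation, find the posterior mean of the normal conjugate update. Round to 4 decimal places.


The posterior mean is a precision-weighted average of prior and data.
Post. prec. = 1 + 48 = 49
Post. mean = (10 + -144)/49 = -134/49 = -2.7347

-2.7347


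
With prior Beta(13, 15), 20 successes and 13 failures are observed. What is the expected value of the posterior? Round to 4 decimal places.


Posterior = Beta(33, 28)
E[theta] = alpha/(alpha+beta)
= 33/61 = 0.541

0.541


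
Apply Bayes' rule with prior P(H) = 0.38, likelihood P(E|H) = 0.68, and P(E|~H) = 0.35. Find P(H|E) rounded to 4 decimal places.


Step 1: Compute marginal P(E) = P(E|H)P(H) + P(E|~H)P(~H)
= 0.68*0.38 + 0.35*0.62 = 0.4754
Step 2: P(H|E) = P(E|H)P(H)/P(E) = 0.2584/0.4754
= 0.5435

0.5435


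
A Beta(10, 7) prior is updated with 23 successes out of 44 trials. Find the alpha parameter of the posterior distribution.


In the Beta-Binomial conjugate update:
alpha_post = alpha_prior + successes
= 10 + 23
= 33

33


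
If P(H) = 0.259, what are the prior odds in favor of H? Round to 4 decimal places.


Prior odds = P(H) / (1 - P(H))
= 0.259 / 0.741
= 0.3495

0.3495


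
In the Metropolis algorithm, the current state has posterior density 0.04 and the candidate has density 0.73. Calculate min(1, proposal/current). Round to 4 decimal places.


Ratio = 0.73/0.04 = 18.25
Acceptance probability = min(1, 18.25)
= 1.0

1.0


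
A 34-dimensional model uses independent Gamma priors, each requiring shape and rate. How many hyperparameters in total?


Per parameter: 2 (shape and rate).
Total = 34 * 2 = 68

68


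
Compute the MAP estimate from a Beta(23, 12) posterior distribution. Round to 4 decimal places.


MAP = mode of Beta distribution
= (alpha - 1)/(alpha + beta - 2)
= (23-1)/(23+12-2)
= 22/33 = 0.6667

0.6667


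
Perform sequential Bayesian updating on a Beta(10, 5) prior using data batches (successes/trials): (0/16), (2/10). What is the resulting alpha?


Accumulate successes: 2
Posterior alpha = prior alpha + sum of successes
= 10 + 2 = 12

12


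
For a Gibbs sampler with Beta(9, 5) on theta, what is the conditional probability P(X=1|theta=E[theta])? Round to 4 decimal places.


E[theta] = 9/(9+5) = 0.6429
P(X=1|theta) = theta = 0.6429

0.6429


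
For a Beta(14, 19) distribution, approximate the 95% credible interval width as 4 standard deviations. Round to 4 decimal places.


Variance of Beta(a,b) = ab / ((a+b)^2 * (a+b+1))
= 14*19 / ((33)^2 * 34)
= 0.0072
SD = sqrt(0.0072) = 0.0848
Width = 4 * SD = 0.339

0.339


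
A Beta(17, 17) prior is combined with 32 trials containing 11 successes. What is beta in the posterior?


In conjugate updating:
beta_posterior = beta_prior + (n - k)
= 17 + (32 - 11)
= 17 + 21 = 38

38


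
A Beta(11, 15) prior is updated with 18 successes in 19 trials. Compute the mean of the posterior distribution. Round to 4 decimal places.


After update: Beta(29, 16)
Mean = 29 / (29 + 16) = 29 / 45
= 0.6444

0.6444


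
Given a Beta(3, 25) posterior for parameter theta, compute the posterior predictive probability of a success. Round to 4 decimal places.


For a Beta-Bernoulli model, the predictive probability is the mean:
P(success) = 3/(3+25) = 3/28 = 0.1071

0.1071


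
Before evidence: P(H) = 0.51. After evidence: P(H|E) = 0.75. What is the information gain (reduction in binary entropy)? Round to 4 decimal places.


Prior entropy = 0.9997
Posterior entropy = 0.8113
Information gain = 0.9997 - 0.8113 = 0.1884

0.1884


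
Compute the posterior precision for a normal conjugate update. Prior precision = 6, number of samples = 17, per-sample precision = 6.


tau_post = tau_0 + n * tau
= 6 + 17 * 6 = 108

108


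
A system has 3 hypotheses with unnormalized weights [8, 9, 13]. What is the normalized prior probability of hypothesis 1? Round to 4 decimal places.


The normalized prior is the weight divided by the total.
Total weight = 30
P(H1) = 8 / 30 = 0.2667

0.2667


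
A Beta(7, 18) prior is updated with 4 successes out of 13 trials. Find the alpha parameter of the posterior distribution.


In the Beta-Binomial conjugate update:
alpha_post = alpha_prior + successes
= 7 + 4
= 11

11


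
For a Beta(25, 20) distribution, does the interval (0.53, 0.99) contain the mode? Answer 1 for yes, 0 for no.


Mode of Beta(a,b) = (a-1)/(a+b-2)
= (25-1)/(25+20-2) = 0.5581
Check: 0.53 <= 0.5581 <= 0.99?
Result: 1

1


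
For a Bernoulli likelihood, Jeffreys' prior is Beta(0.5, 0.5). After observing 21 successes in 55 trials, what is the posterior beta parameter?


Jeffreys' prior for Bernoulli is Beta(0.5, 0.5).
Posterior is Beta(0.5 + k, 0.5 + n - k).
Posterior beta = 0.5 + (n - k) = 0.5 + 34 = 34.5

34.5


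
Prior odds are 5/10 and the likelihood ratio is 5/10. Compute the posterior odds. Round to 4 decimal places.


Posterior odds = prior odds * likelihood ratio
= (5/10) * (5/10)
= 25 / 100
= 0.25

0.25


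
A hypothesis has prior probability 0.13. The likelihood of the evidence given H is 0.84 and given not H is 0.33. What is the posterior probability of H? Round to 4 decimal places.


Using Bayes' theorem:
P(E) = 0.13 * 0.84 + 0.87 * 0.33
P(E) = 0.3963
P(H|E) = (0.13 * 0.84) / 0.3963 = 0.2755

0.2755


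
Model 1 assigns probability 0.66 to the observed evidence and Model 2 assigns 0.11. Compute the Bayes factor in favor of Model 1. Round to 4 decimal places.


BF = P(data|M1) / P(data|M2)
= 0.66 / 0.11 = 6.0

6.0


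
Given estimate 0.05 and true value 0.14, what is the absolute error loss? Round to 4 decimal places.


Absolute error = |estimate - true|
= |-0.09| = 0.09

0.09


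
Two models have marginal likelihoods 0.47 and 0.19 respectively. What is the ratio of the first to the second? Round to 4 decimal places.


Evidence ratio = 0.47 / 0.19
= 2.4737

2.4737


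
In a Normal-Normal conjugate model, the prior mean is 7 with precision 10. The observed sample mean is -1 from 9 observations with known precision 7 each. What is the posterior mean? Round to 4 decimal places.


Posterior precision = tau0 + n*tau = 10 + 9*7 = 73
Posterior mean = (tau0*mu0 + n*tau*xbar) / posterior_precision
= (10*7 + 9*7*-1) / 73
= 7 / 73 = 0.0959

0.0959


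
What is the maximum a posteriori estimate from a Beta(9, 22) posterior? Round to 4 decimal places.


The MAP estimate equals the mode of the distribution.
Mode of Beta(a,b) = (a-1)/(a+b-2)
= 8/29
= 0.2759

0.2759


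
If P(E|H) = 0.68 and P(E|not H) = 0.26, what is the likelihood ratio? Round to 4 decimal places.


Likelihood ratio = P(E|H) / P(E|not H)
= 0.68 / 0.26
= 2.6154

2.6154


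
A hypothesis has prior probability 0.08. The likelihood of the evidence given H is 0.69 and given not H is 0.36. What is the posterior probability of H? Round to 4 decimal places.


Using Bayes' theorem:
P(E) = 0.08 * 0.69 + 0.92 * 0.36
P(E) = 0.3864
P(H|E) = (0.08 * 0.69) / 0.3864 = 0.1429

0.1429


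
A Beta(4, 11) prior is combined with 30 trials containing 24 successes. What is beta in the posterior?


In conjugate updating:
beta_posterior = beta_prior + (n - k)
= 11 + (30 - 24)
= 11 + 6 = 17

17


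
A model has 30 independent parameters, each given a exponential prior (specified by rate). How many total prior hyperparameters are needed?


Each exponential prior needs 1 hyperparameter (rate).
Total = 1 * 30 = 30

30


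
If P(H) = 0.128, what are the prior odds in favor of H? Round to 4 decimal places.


Prior odds = P(H) / (1 - P(H))
= 0.128 / 0.872
= 0.1468

0.1468


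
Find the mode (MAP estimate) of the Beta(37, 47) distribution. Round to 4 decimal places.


For Beta(a,b) with a,b > 1:
Mode = (a-1)/(a+b-2) = (37-1)/(84-2)
= 36/82 = 0.439

0.439


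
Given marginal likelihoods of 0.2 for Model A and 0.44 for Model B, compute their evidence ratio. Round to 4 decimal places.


Ratio = ML(A) / ML(B) = 0.2/0.44
= 0.4545

0.4545


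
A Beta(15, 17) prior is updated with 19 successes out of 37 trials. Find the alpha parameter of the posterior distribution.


In the Beta-Binomial conjugate update:
alpha_post = alpha_prior + successes
= 15 + 19
= 34

34


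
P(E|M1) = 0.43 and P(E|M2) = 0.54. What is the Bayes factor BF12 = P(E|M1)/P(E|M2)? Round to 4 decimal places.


Bayes factor BF12 = P(E|M1) / P(E|M2)
= 0.43 / 0.54
= 0.7963

0.7963


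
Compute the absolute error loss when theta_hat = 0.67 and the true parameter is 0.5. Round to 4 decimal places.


L = |theta_hat - theta_true|
= |0.67 - 0.5| = 0.17

0.17


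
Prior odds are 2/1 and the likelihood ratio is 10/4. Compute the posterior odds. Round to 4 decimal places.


Posterior odds = prior odds * likelihood ratio
= (2/1) * (10/4)
= 20 / 4
= 5.0

5.0


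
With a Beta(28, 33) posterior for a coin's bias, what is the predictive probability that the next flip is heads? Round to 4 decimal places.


The predictive probability equals the posterior mean.
P(next = heads) = alpha / (alpha + beta)
= 28 / 61 = 0.459

0.459


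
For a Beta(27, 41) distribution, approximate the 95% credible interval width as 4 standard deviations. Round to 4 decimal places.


Variance of Beta(a,b) = ab / ((a+b)^2 * (a+b+1))
= 27*41 / ((68)^2 * 69)
= 0.0035
SD = sqrt(0.0035) = 0.0589
Width = 4 * SD = 0.2356

0.2356


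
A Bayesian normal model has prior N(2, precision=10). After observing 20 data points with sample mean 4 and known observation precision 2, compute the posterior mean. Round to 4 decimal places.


Posterior mean = (prior_precision * prior_mean + n * data_precision * data_mean) / (prior_precision + n * data_precision)
Numerator = 10*2 + 20*2*4 = 180
Denominator = 10 + 20*2 = 50
Posterior mean = 3.6

3.6
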